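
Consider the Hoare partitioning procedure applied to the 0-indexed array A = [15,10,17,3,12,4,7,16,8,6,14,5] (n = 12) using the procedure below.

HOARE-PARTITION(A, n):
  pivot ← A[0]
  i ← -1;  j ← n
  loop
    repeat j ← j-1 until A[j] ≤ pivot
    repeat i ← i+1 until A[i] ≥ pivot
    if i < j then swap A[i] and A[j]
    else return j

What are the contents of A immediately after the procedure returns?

pivot=15
j stops at 11 (5), i stops at 0 (15); swap ⇒ [5,10,17,3,12,4,7,16,8,6,14,15]
j stops at 10 (14), i stops at 2 (17); swap ⇒ [5,10,14,3,12,4,7,16,8,6,17,15]
j stops at 9 (6), i stops at 7 (16); swap ⇒ [5,10,14,3,12,4,7,6,8,16,17,15]
j stops at 8, i stops at 9; i≥j ⇒ return 8. A=[5,10,14,3,12,4,7,6,8,16,17,15]

[5,10,14,3,12,4,7,6,8,16,17,15]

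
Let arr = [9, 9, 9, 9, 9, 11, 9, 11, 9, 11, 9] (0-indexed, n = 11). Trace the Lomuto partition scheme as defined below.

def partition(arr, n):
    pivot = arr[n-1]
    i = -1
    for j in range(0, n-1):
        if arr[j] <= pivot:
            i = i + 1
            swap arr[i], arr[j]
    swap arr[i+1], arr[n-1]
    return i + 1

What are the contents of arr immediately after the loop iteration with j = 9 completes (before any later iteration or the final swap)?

[9, 9, 9, 9, 9, 9, 9, 11, 11, 11, 9]

pivot = arr[10] = 9; i = -1
j=0: arr[0]=9 ≤ 9 → i=0, swap arr[0],arr[0] (no change) → [9, 9, 9, 9, 9, 11, 9, 11, 9, 11, 9]
j=1: arr[1]=9 ≤ 9 → i=1, swap arr[1],arr[1] (no change) → [9, 9, 9, 9, 9, 11, 9, 11, 9, 11, 9]
j=2: arr[2]=9 ≤ 9 → i=2, swap arr[2],arr[2] (no change) → [9, 9, 9, 9, 9, 11, 9, 11, 9, 11, 9]
j=3: arr[3]=9 ≤ 9 → i=3, swap arr[3],arr[3] (no change) → [9, 9, 9, 9, 9, 11, 9, 11, 9, 11, 9]
j=4: arr[4]=9 ≤ 9 → i=4, swap arr[4],arr[4] (no change) → [9, 9, 9, 9, 9, 11, 9, 11, 9, 11, 9]
j=5: arr[5]=11 > 9 → no swap
j=6: arr[6]=9 ≤ 9 → i=5, swap arr[5],arr[6] → [9, 9, 9, 9, 9, 9, 11, 11, 9, 11, 9]
j=7: arr[7]=11 > 9 → no swap
j=8: arr[8]=9 ≤ 9 → i=6, swap arr[6],arr[8] → [9, 9, 9, 9, 9, 9, 9, 11, 11, 11, 9]
j=9: arr[9]=11 > 9 → no swap
(after j=9) arr = [9, 9, 9, 9, 9, 9, 9, 11, 11, 11, 9]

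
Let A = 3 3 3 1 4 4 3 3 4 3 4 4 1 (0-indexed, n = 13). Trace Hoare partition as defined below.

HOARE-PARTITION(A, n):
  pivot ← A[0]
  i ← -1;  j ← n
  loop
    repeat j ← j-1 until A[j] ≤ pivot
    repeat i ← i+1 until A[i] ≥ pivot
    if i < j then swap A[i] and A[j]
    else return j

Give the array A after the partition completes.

pivot = A[0] = 3; i = -1, j = 13
j→12 (A[12]=1≤3), i→0 (A[0]=3≥3); i<j, swap → 1 3 3 1 4 4 3 3 4 3 4 4 3
j→9 (A[9]=3≤3), i→1 (A[1]=3≥3); i<j, swap → 1 3 3 1 4 4 3 3 4 3 4 4 3
j→7 (A[7]=3≤3), i→2 (A[2]=3≥3); i<j, swap → 1 3 3 1 4 4 3 3 4 3 4 4 3
j→6 (A[6]=3≤3), i→4 (A[4]=4≥3); i<j, swap → 1 3 3 1 3 4 4 3 4 3 4 4 3
j→4, i→5; i≥j, return j=4. A = 1 3 3 1 3 4 4 3 4 3 4 4 3

1 3 3 1 3 4 4 3 4 3 4 4 3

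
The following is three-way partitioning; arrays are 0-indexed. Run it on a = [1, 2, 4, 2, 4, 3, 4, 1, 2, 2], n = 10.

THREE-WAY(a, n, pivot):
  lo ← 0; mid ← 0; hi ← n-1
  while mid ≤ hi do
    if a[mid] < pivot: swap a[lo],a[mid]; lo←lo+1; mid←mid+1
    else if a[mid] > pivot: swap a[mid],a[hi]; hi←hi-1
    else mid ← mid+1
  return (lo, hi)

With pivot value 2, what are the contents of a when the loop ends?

lo=0 mid=0 hi=9
1<2: swap(0,0), lo=1 mid=1 ⇒ [1, 2, 4, 2, 4, 3, 4, 1, 2, 2]
2=2: mid=2
4>2: swap(2,9), hi=8 ⇒ [1, 2, 2, 2, 4, 3, 4, 1, 2, 4]
2=2: mid=3
2=2: mid=4
4>2: swap(4,8), hi=7 ⇒ [1, 2, 2, 2, 2, 3, 4, 1, 4, 4]
2=2: mid=5
3>2: swap(5,7), hi=6 ⇒ [1, 2, 2, 2, 2, 1, 4, 3, 4, 4]
1<2: swap(1,5), lo=2 mid=6 ⇒ [1, 1, 2, 2, 2, 2, 4, 3, 4, 4]
4>2: swap(6,6), hi=5 ⇒ [1, 1, 2, 2, 2, 2, 4, 3, 4, 4]
done. lo=2 hi=5; a=[1, 1, 2, 2, 2, 2, 4, 3, 4, 4]

[1, 1, 2, 2, 2, 2, 4, 3, 4, 4]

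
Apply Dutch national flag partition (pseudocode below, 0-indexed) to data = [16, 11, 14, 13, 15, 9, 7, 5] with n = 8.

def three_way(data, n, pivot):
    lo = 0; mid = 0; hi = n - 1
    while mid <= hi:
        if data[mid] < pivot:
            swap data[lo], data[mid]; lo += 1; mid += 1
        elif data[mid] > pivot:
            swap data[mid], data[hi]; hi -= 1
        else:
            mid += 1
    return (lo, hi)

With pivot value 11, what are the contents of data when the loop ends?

pivot = 11; lo=0, mid=0, hi=7
data[mid]=16>11: swap data[0],data[7]; hi=6 → [5, 11, 14, 13, 15, 9, 7, 16]
data[mid]=5<11: swap data[0],data[0]; lo=1,mid=1 → [5, 11, 14, 13, 15, 9, 7, 16]
data[mid]=11=11: mid=2
data[mid]=14>11: swap data[2],data[6]; hi=5 → [5, 11, 7, 13, 15, 9, 14, 16]
data[mid]=7<11: swap data[1],data[2]; lo=2,mid=3 → [5, 7, 11, 13, 15, 9, 14, 16]
data[mid]=13>11: swap data[3],data[5]; hi=4 → [5, 7, 11, 9, 15, 13, 14, 16]
data[mid]=9<11: swap data[2],data[3]; lo=3,mid=4 → [5, 7, 9, 11, 15, 13, 14, 16]
data[mid]=15>11: swap data[4],data[4]; hi=3 → [5, 7, 9, 11, 15, 13, 14, 16]
end: lo=3, hi=3; data = [5, 7, 9, 11, 15, 13, 14, 16]

[5, 7, 9, 11, 15, 13, 14, 16]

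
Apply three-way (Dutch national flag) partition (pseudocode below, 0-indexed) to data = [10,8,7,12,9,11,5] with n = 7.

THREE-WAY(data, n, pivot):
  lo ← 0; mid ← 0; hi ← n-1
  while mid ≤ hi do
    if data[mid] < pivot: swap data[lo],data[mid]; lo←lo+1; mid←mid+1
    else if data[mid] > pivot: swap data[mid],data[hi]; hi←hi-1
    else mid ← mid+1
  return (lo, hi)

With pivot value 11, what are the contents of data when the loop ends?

[10,8,7,5,9,11,12]

lo=0 mid=0 hi=6
10<11: swap(0,0), lo=1 mid=1 ⇒ [10,8,7,12,9,11,5]
8<11: swap(1,1), lo=2 mid=2 ⇒ [10,8,7,12,9,11,5]
7<11: swap(2,2), lo=3 mid=3 ⇒ [10,8,7,12,9,11,5]
12>11: swap(3,6), hi=5 ⇒ [10,8,7,5,9,11,12]
5<11: swap(3,3), lo=4 mid=4 ⇒ [10,8,7,5,9,11,12]
9<11: swap(4,4), lo=5 mid=5 ⇒ [10,8,7,5,9,11,12]
11=11: mid=6
done. lo=5 hi=5; data=[10,8,7,5,9,11,12]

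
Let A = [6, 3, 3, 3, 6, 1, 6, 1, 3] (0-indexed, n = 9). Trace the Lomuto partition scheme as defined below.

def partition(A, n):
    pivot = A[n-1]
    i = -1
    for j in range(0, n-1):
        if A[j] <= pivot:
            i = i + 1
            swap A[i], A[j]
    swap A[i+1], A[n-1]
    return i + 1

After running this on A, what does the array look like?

[3, 3, 3, 1, 1, 3, 6, 6, 6]

pivot=3, i=-1
j=0: 6>3, skip
j=1: 3≤3, i=0, swap(0,1) ⇒ [3, 6, 3, 3, 6, 1, 6, 1, 3]
j=2: 3≤3, i=1, swap(1,2) ⇒ [3, 3, 6, 3, 6, 1, 6, 1, 3]
j=3: 3≤3, i=2, swap(2,3) ⇒ [3, 3, 3, 6, 6, 1, 6, 1, 3]
j=4: 6>3, skip
j=5: 1≤3, i=3, swap(3,5) ⇒ [3, 3, 3, 1, 6, 6, 6, 1, 3]
j=6: 6>3, skip
j=7: 1≤3, i=4, swap(4,7) ⇒ [3, 3, 3, 1, 1, 6, 6, 6, 3]
swap(5,8) ⇒ [3, 3, 3, 1, 1, 3, 6, 6, 6]; return 5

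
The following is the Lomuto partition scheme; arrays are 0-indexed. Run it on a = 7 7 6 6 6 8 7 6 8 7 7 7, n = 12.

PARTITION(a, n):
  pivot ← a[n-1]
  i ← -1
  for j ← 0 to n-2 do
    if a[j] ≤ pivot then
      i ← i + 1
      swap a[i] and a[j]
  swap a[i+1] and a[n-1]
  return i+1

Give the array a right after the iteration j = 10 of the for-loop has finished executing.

7 7 6 6 6 7 6 7 7 8 8 7

pivot = a[11] = 7; i = -1
j=0: a[0]=7 ≤ 7 → i=0, swap a[0],a[0] (no change) → 7 7 6 6 6 8 7 6 8 7 7 7
j=1: a[1]=7 ≤ 7 → i=1, swap a[1],a[1] (no change) → 7 7 6 6 6 8 7 6 8 7 7 7
j=2: a[2]=6 ≤ 7 → i=2, swap a[2],a[2] (no change) → 7 7 6 6 6 8 7 6 8 7 7 7
j=3: a[3]=6 ≤ 7 → i=3, swap a[3],a[3] (no change) → 7 7 6 6 6 8 7 6 8 7 7 7
j=4: a[4]=6 ≤ 7 → i=4, swap a[4],a[4] (no change) → 7 7 6 6 6 8 7 6 8 7 7 7
j=5: a[5]=8 > 7 → no swap
j=6: a[6]=7 ≤ 7 → i=5, swap a[5],a[6] → 7 7 6 6 6 7 8 6 8 7 7 7
j=7: a[7]=6 ≤ 7 → i=6, swap a[6],a[7] → 7 7 6 6 6 7 6 8 8 7 7 7
j=8: a[8]=8 > 7 → no swap
j=9: a[9]=7 ≤ 7 → i=7, swap a[7],a[9] → 7 7 6 6 6 7 6 7 8 8 7 7
j=10: a[10]=7 ≤ 7 → i=8, swap a[8],a[10] → 7 7 6 6 6 7 6 7 7 8 8 7
(after j=10) a = 7 7 6 6 6 7 6 7 7 8 8 7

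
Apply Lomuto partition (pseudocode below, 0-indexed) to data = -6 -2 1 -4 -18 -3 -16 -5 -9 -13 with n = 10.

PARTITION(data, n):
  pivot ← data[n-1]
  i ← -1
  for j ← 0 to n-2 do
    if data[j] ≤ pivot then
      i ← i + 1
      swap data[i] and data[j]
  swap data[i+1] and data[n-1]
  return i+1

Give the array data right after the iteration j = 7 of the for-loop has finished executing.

-18 -16 1 -4 -6 -3 -2 -5 -9 -13

pivot = data[9] = -13; i = -1
j=0: data[0]=-6 > -13 → no swap
j=1: data[1]=-2 > -13 → no swap
j=2: data[2]=1 > -13 → no swap
j=3: data[3]=-4 > -13 → no swap
j=4: data[4]=-18 ≤ -13 → i=0, swap data[0],data[4] → -18 -2 1 -4 -6 -3 -16 -5 -9 -13
j=5: data[5]=-3 > -13 → no swap
j=6: data[6]=-16 ≤ -13 → i=1, swap data[1],data[6] → -18 -16 1 -4 -6 -3 -2 -5 -9 -13
j=7: data[7]=-5 > -13 → no swap
(after j=7) data = -18 -16 1 -4 -6 -3 -2 -5 -9 -13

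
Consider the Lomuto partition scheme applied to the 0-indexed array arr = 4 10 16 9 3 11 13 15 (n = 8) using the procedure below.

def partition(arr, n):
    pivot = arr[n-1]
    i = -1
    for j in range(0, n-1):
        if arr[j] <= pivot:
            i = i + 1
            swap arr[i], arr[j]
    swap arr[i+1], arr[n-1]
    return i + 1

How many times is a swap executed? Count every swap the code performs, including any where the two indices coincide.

pivot = arr[7] = 15; i = -1
j=0: arr[0]=4 ≤ 15 → i=0, swap arr[0],arr[0] (no change) → 4 10 16 9 3 11 13 15
j=1: arr[1]=10 ≤ 15 → i=1, swap arr[1],arr[1] (no change) → 4 10 16 9 3 11 13 15
j=2: arr[2]=16 > 15 → no swap
j=3: arr[3]=9 ≤ 15 → i=2, swap arr[2],arr[3] → 4 10 9 16 3 11 13 15
j=4: arr[4]=3 ≤ 15 → i=3, swap arr[3],arr[4] → 4 10 9 3 16 11 13 15
j=5: arr[5]=11 ≤ 15 → i=4, swap arr[4],arr[5] → 4 10 9 3 11 16 13 15
j=6: arr[6]=13 ≤ 15 → i=5, swap arr[5],arr[6] → 4 10 9 3 11 13 16 15
final swap arr[6],arr[7] → 4 10 9 3 11 13 15 16; return 6

7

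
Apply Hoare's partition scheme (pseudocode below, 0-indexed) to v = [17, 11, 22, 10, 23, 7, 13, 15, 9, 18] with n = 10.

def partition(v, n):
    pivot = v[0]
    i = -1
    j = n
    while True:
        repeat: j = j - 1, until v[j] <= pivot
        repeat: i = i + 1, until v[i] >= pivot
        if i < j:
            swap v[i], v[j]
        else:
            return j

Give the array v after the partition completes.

[9, 11, 15, 10, 13, 7, 23, 22, 17, 18]

pivot = v[0] = 17; i = -1, j = 10
j→8 (v[8]=9≤17), i→0 (v[0]=17≥17); i<j, swap → [9, 11, 22, 10, 23, 7, 13, 15, 17, 18]
j→7 (v[7]=15≤17), i→2 (v[2]=22≥17); i<j, swap → [9, 11, 15, 10, 23, 7, 13, 22, 17, 18]
j→6 (v[6]=13≤17), i→4 (v[4]=23≥17); i<j, swap → [9, 11, 15, 10, 13, 7, 23, 22, 17, 18]
j→5, i→6; i≥j, return j=5. v = [9, 11, 15, 10, 13, 7, 23, 22, 17, 18]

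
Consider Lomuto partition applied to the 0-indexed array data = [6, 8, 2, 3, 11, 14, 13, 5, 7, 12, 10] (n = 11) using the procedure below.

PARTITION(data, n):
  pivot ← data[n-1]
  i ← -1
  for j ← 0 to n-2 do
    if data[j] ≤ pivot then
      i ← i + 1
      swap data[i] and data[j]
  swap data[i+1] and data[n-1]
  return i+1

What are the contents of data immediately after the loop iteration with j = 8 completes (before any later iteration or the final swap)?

[6, 8, 2, 3, 5, 7, 13, 11, 14, 12, 10]

pivot=10, i=-1
j=0: 6≤10, i=0, swap(0,0) ⇒ [6, 8, 2, 3, 11, 14, 13, 5, 7, 12, 10]
j=1: 8≤10, i=1, swap(1,1) ⇒ [6, 8, 2, 3, 11, 14, 13, 5, 7, 12, 10]
j=2: 2≤10, i=2, swap(2,2) ⇒ [6, 8, 2, 3, 11, 14, 13, 5, 7, 12, 10]
j=3: 3≤10, i=3, swap(3,3) ⇒ [6, 8, 2, 3, 11, 14, 13, 5, 7, 12, 10]
j=4: 11>10, skip
j=5: 14>10, skip
j=6: 13>10, skip
j=7: 5≤10, i=4, swap(4,7) ⇒ [6, 8, 2, 3, 5, 14, 13, 11, 7, 12, 10]
j=8: 7≤10, i=5, swap(5,8) ⇒ [6, 8, 2, 3, 5, 7, 13, 11, 14, 12, 10]
(after j=8) data = [6, 8, 2, 3, 5, 7, 13, 11, 14, 12, 10]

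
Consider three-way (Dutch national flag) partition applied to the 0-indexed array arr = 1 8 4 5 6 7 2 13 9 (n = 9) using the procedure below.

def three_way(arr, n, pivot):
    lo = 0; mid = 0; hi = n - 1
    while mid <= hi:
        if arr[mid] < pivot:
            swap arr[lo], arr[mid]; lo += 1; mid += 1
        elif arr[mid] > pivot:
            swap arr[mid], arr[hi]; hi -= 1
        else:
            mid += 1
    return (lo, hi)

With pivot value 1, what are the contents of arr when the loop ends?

1 4 5 6 7 2 13 9 8

lo=0 mid=0 hi=8
1=1: mid=1
8>1: swap(1,8), hi=7 ⇒ 1 9 4 5 6 7 2 13 8
9>1: swap(1,7), hi=6 ⇒ 1 13 4 5 6 7 2 9 8
13>1: swap(1,6), hi=5 ⇒ 1 2 4 5 6 7 13 9 8
2>1: swap(1,5), hi=4 ⇒ 1 7 4 5 6 2 13 9 8
7>1: swap(1,4), hi=3 ⇒ 1 6 4 5 7 2 13 9 8
6>1: swap(1,3), hi=2 ⇒ 1 5 4 6 7 2 13 9 8
5>1: swap(1,2), hi=1 ⇒ 1 4 5 6 7 2 13 9 8
4>1: swap(1,1), hi=0 ⇒ 1 4 5 6 7 2 13 9 8
done. lo=0 hi=0; arr=1 4 5 6 7 2 13 9 8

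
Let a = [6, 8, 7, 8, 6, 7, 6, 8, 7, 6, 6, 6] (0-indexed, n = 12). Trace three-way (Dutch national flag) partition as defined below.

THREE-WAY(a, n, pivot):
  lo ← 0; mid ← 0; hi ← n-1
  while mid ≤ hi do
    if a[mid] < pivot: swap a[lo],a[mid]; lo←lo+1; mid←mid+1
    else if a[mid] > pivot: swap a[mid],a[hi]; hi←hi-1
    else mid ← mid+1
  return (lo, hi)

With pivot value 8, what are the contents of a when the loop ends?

[6, 7, 6, 7, 6, 7, 6, 6, 6, 8, 8, 8]

pivot = 8; lo=0, mid=0, hi=11
a[mid]=6<8: swap a[0],a[0]; lo=1,mid=1 → [6, 8, 7, 8, 6, 7, 6, 8, 7, 6, 6, 6]
a[mid]=8=8: mid=2
a[mid]=7<8: swap a[1],a[2]; lo=2,mid=3 → [6, 7, 8, 8, 6, 7, 6, 8, 7, 6, 6, 6]
a[mid]=8=8: mid=4
a[mid]=6<8: swap a[2],a[4]; lo=3,mid=5 → [6, 7, 6, 8, 8, 7, 6, 8, 7, 6, 6, 6]
a[mid]=7<8: swap a[3],a[5]; lo=4,mid=6 → [6, 7, 6, 7, 8, 8, 6, 8, 7, 6, 6, 6]
a[mid]=6<8: swap a[4],a[6]; lo=5,mid=7 → [6, 7, 6, 7, 6, 8, 8, 8, 7, 6, 6, 6]
a[mid]=8=8: mid=8
a[mid]=7<8: swap a[5],a[8]; lo=6,mid=9 → [6, 7, 6, 7, 6, 7, 8, 8, 8, 6, 6, 6]
a[mid]=6<8: swap a[6],a[9]; lo=7,mid=10 → [6, 7, 6, 7, 6, 7, 6, 8, 8, 8, 6, 6]
a[mid]=6<8: swap a[7],a[10]; lo=8,mid=11 → [6, 7, 6, 7, 6, 7, 6, 6, 8, 8, 8, 6]
a[mid]=6<8: swap a[8],a[11]; lo=9,mid=12 → [6, 7, 6, 7, 6, 7, 6, 6, 6, 8, 8, 8]
end: lo=9, hi=11; a = [6, 7, 6, 7, 6, 7, 6, 6, 6, 8, 8, 8]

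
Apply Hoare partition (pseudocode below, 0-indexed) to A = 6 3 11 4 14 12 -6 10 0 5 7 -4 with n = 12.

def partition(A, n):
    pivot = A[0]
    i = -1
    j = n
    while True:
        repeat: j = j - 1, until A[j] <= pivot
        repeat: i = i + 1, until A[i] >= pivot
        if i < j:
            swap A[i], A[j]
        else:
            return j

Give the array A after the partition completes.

-4 3 5 4 0 -6 12 10 14 11 7 6

pivot = A[0] = 6; i = -1, j = 12
j→11 (A[11]=-4≤6), i→0 (A[0]=6≥6); i<j, swap → -4 3 11 4 14 12 -6 10 0 5 7 6
j→9 (A[9]=5≤6), i→2 (A[2]=11≥6); i<j, swap → -4 3 5 4 14 12 -6 10 0 11 7 6
j→8 (A[8]=0≤6), i→4 (A[4]=14≥6); i<j, swap → -4 3 5 4 0 12 -6 10 14 11 7 6
j→6 (A[6]=-6≤6), i→5 (A[5]=12≥6); i<j, swap → -4 3 5 4 0 -6 12 10 14 11 7 6
j→5, i→6; i≥j, return j=5. A = -4 3 5 4 0 -6 12 10 14 11 7 6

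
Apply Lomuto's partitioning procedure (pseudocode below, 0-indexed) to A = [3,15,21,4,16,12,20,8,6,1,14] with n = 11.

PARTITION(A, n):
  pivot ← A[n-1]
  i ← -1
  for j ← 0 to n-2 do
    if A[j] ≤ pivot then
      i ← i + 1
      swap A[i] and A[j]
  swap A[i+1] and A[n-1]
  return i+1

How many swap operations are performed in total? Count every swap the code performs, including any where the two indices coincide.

7

pivot = A[10] = 14; i = -1
j=0: A[0]=3 ≤ 14 → i=0, swap A[0],A[0] (no change) → [3,15,21,4,16,12,20,8,6,1,14]
j=1: A[1]=15 > 14 → no swap
j=2: A[2]=21 > 14 → no swap
j=3: A[3]=4 ≤ 14 → i=1, swap A[1],A[3] → [3,4,21,15,16,12,20,8,6,1,14]
j=4: A[4]=16 > 14 → no swap
j=5: A[5]=12 ≤ 14 → i=2, swap A[2],A[5] → [3,4,12,15,16,21,20,8,6,1,14]
j=6: A[6]=20 > 14 → no swap
j=7: A[7]=8 ≤ 14 → i=3, swap A[3],A[7] → [3,4,12,8,16,21,20,15,6,1,14]
j=8: A[8]=6 ≤ 14 → i=4, swap A[4],A[8] → [3,4,12,8,6,21,20,15,16,1,14]
j=9: A[9]=1 ≤ 14 → i=5, swap A[5],A[9] → [3,4,12,8,6,1,20,15,16,21,14]
final swap A[6],A[10] → [3,4,12,8,6,1,14,15,16,21,20]; return 6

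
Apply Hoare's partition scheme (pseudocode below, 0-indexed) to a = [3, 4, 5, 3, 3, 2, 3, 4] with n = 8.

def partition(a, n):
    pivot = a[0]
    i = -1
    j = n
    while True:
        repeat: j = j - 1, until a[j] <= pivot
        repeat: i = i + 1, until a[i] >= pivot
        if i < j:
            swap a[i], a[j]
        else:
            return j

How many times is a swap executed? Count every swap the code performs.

3

pivot = a[0] = 3; i = -1, j = 8
j→6 (a[6]=3≤3), i→0 (a[0]=3≥3); i<j, swap → [3, 4, 5, 3, 3, 2, 3, 4]
j→5 (a[5]=2≤3), i→1 (a[1]=4≥3); i<j, swap → [3, 2, 5, 3, 3, 4, 3, 4]
j→4 (a[4]=3≤3), i→2 (a[2]=5≥3); i<j, swap → [3, 2, 3, 3, 5, 4, 3, 4]
j→3, i→3; i≥j, return j=3. a = [3, 2, 3, 3, 5, 4, 3, 4]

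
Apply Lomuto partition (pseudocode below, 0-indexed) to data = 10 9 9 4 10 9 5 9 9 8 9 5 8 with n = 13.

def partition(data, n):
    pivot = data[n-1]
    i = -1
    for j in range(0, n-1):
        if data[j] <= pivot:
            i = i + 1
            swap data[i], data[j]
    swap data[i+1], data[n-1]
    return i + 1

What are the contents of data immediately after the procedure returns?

4 5 8 5 8 9 9 9 9 9 9 10 10

pivot=8, i=-1
j=0: 10>8, skip
j=1: 9>8, skip
j=2: 9>8, skip
j=3: 4≤8, i=0, swap(0,3) ⇒ 4 9 9 10 10 9 5 9 9 8 9 5 8
j=4: 10>8, skip
j=5: 9>8, skip
j=6: 5≤8, i=1, swap(1,6) ⇒ 4 5 9 10 10 9 9 9 9 8 9 5 8
j=7: 9>8, skip
j=8: 9>8, skip
j=9: 8≤8, i=2, swap(2,9) ⇒ 4 5 8 10 10 9 9 9 9 9 9 5 8
j=10: 9>8, skip
j=11: 5≤8, i=3, swap(3,11) ⇒ 4 5 8 5 10 9 9 9 9 9 9 10 8
swap(4,12) ⇒ 4 5 8 5 8 9 9 9 9 9 9 10 10; return 4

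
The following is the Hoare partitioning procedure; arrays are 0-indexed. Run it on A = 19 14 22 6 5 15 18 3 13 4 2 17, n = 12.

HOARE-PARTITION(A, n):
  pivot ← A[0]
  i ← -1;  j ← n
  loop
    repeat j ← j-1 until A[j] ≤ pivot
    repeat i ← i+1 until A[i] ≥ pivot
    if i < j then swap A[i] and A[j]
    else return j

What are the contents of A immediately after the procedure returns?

17 14 2 6 5 15 18 3 13 4 22 19

pivot = A[0] = 19; i = -1, j = 12
j→11 (A[11]=17≤19), i→0 (A[0]=19≥19); i<j, swap → 17 14 22 6 5 15 18 3 13 4 2 19
j→10 (A[10]=2≤19), i→2 (A[2]=22≥19); i<j, swap → 17 14 2 6 5 15 18 3 13 4 22 19
j→9, i→10; i≥j, return j=9. A = 17 14 2 6 5 15 18 3 13 4 22 19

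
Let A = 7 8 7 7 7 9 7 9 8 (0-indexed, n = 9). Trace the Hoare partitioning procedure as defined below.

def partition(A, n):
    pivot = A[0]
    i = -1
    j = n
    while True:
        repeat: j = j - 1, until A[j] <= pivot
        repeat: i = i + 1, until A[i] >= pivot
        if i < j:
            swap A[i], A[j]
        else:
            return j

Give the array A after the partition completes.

7 7 7 7 8 9 7 9 8

pivot=7
j stops at 6 (7), i stops at 0 (7); swap ⇒ 7 8 7 7 7 9 7 9 8
j stops at 4 (7), i stops at 1 (8); swap ⇒ 7 7 7 7 8 9 7 9 8
j stops at 3 (7), i stops at 2 (7); swap ⇒ 7 7 7 7 8 9 7 9 8
j stops at 2, i stops at 3; i≥j ⇒ return 2. A=7 7 7 7 8 9 7 9 8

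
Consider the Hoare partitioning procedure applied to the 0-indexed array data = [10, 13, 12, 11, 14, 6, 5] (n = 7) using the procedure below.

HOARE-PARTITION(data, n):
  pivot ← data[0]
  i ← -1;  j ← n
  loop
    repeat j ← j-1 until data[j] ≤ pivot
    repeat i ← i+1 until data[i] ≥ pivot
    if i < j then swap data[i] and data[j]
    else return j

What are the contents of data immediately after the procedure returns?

pivot=10
j stops at 6 (5), i stops at 0 (10); swap ⇒ [5, 13, 12, 11, 14, 6, 10]
j stops at 5 (6), i stops at 1 (13); swap ⇒ [5, 6, 12, 11, 14, 13, 10]
j stops at 1, i stops at 2; i≥j ⇒ return 1. data=[5, 6, 12, 11, 14, 13, 10]

[5, 6, 12, 11, 14, 13, 10]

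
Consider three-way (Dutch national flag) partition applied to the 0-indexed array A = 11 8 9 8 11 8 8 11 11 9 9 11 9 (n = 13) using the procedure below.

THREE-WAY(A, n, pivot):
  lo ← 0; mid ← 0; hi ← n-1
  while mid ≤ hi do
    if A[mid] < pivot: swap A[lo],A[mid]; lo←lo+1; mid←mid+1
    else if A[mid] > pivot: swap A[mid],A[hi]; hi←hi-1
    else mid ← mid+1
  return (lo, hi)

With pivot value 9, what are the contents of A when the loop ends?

8 8 8 8 9 9 9 9 11 11 11 11 11

pivot = 9; lo=0, mid=0, hi=12
A[mid]=11>9: swap A[0],A[12]; hi=11 → 9 8 9 8 11 8 8 11 11 9 9 11 11
A[mid]=9=9: mid=1
A[mid]=8<9: swap A[0],A[1]; lo=1,mid=2 → 8 9 9 8 11 8 8 11 11 9 9 11 11
A[mid]=9=9: mid=3
A[mid]=8<9: swap A[1],A[3]; lo=2,mid=4 → 8 8 9 9 11 8 8 11 11 9 9 11 11
A[mid]=11>9: swap A[4],A[11]; hi=10 → 8 8 9 9 11 8 8 11 11 9 9 11 11
A[mid]=11>9: swap A[4],A[10]; hi=9 → 8 8 9 9 9 8 8 11 11 9 11 11 11
A[mid]=9=9: mid=5
A[mid]=8<9: swap A[2],A[5]; lo=3,mid=6 → 8 8 8 9 9 9 8 11 11 9 11 11 11
A[mid]=8<9: swap A[3],A[6]; lo=4,mid=7 → 8 8 8 8 9 9 9 11 11 9 11 11 11
A[mid]=11>9: swap A[7],A[9]; hi=8 → 8 8 8 8 9 9 9 9 11 11 11 11 11
A[mid]=9=9: mid=8
A[mid]=11>9: swap A[8],A[8]; hi=7 → 8 8 8 8 9 9 9 9 11 11 11 11 11
end: lo=4, hi=7; A = 8 8 8 8 9 9 9 9 11 11 11 11 11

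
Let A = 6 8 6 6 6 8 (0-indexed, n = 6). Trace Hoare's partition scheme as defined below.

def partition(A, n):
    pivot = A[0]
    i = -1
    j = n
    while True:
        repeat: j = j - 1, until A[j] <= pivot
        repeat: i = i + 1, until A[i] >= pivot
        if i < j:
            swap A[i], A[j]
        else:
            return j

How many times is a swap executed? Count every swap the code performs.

2

pivot=6
j stops at 4 (6), i stops at 0 (6); swap ⇒ 6 8 6 6 6 8
j stops at 3 (6), i stops at 1 (8); swap ⇒ 6 6 6 8 6 8
j stops at 2, i stops at 2; i≥j ⇒ return 2. A=6 6 6 8 6 8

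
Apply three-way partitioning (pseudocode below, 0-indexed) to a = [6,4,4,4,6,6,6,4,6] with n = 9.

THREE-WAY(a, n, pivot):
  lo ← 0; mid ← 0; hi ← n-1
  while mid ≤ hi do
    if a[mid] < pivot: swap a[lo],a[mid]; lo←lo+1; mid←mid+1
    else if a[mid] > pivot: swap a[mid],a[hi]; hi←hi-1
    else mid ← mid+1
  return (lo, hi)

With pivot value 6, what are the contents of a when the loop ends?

pivot = 6; lo=0, mid=0, hi=8
a[mid]=6=6: mid=1
a[mid]=4<6: swap a[0],a[1]; lo=1,mid=2 → [4,6,4,4,6,6,6,4,6]
a[mid]=4<6: swap a[1],a[2]; lo=2,mid=3 → [4,4,6,4,6,6,6,4,6]
a[mid]=4<6: swap a[2],a[3]; lo=3,mid=4 → [4,4,4,6,6,6,6,4,6]
a[mid]=6=6: mid=5
a[mid]=6=6: mid=6
a[mid]=6=6: mid=7
a[mid]=4<6: swap a[3],a[7]; lo=4,mid=8 → [4,4,4,4,6,6,6,6,6]
a[mid]=6=6: mid=9
end: lo=4, hi=8; a = [4,4,4,4,6,6,6,6,6]

[4,4,4,4,6,6,6,6,6]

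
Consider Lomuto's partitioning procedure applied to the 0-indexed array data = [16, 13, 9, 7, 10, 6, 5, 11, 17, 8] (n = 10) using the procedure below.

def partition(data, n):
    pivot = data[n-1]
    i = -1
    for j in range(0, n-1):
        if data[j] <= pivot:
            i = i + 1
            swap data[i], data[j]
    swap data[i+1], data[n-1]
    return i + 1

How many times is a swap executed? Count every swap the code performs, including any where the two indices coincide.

pivot=8, i=-1
j=0: 16>8, skip
j=1: 13>8, skip
j=2: 9>8, skip
j=3: 7≤8, i=0, swap(0,3) ⇒ [7, 13, 9, 16, 10, 6, 5, 11, 17, 8]
j=4: 10>8, skip
j=5: 6≤8, i=1, swap(1,5) ⇒ [7, 6, 9, 16, 10, 13, 5, 11, 17, 8]
j=6: 5≤8, i=2, swap(2,6) ⇒ [7, 6, 5, 16, 10, 13, 9, 11, 17, 8]
j=7: 11>8, skip
j=8: 17>8, skip
swap(3,9) ⇒ [7, 6, 5, 8, 10, 13, 9, 11, 17, 16]; return 3

4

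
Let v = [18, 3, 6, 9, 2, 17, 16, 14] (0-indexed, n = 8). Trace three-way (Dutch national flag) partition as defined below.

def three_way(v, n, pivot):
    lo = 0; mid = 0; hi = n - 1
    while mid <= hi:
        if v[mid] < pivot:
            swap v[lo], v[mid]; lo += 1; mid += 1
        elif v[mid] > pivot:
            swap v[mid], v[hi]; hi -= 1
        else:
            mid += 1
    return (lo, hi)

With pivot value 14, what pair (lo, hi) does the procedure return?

(4, 4)

lo=0 mid=0 hi=7
18>14: swap(0,7), hi=6 ⇒ [14, 3, 6, 9, 2, 17, 16, 18]
14=14: mid=1
3<14: swap(0,1), lo=1 mid=2 ⇒ [3, 14, 6, 9, 2, 17, 16, 18]
6<14: swap(1,2), lo=2 mid=3 ⇒ [3, 6, 14, 9, 2, 17, 16, 18]
9<14: swap(2,3), lo=3 mid=4 ⇒ [3, 6, 9, 14, 2, 17, 16, 18]
2<14: swap(3,4), lo=4 mid=5 ⇒ [3, 6, 9, 2, 14, 17, 16, 18]
17>14: swap(5,6), hi=5 ⇒ [3, 6, 9, 2, 14, 16, 17, 18]
16>14: swap(5,5), hi=4 ⇒ [3, 6, 9, 2, 14, 16, 17, 18]
done. lo=4 hi=4; v=[3, 6, 9, 2, 14, 16, 17, 18]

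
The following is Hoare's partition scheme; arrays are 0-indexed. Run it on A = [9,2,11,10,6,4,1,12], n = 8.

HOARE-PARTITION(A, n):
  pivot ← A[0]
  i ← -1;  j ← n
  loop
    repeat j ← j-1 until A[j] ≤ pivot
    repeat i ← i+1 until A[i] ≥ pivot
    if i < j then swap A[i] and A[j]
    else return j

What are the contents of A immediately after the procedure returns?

[1,2,4,6,10,11,9,12]

pivot=9
j stops at 6 (1), i stops at 0 (9); swap ⇒ [1,2,11,10,6,4,9,12]
j stops at 5 (4), i stops at 2 (11); swap ⇒ [1,2,4,10,6,11,9,12]
j stops at 4 (6), i stops at 3 (10); swap ⇒ [1,2,4,6,10,11,9,12]
j stops at 3, i stops at 4; i≥j ⇒ return 3. A=[1,2,4,6,10,11,9,12]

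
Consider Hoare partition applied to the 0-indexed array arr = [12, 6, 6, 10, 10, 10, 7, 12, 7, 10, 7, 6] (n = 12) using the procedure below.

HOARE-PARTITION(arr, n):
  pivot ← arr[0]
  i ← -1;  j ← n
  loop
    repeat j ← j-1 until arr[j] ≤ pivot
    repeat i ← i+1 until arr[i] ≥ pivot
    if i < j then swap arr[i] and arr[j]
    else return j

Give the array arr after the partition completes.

pivot = arr[0] = 12; i = -1, j = 12
j→11 (arr[11]=6≤12), i→0 (arr[0]=12≥12); i<j, swap → [6, 6, 6, 10, 10, 10, 7, 12, 7, 10, 7, 12]
j→10 (arr[10]=7≤12), i→7 (arr[7]=12≥12); i<j, swap → [6, 6, 6, 10, 10, 10, 7, 7, 7, 10, 12, 12]
j→9, i→10; i≥j, return j=9. arr = [6, 6, 6, 10, 10, 10, 7, 7, 7, 10, 12, 12]

[6, 6, 6, 10, 10, 10, 7, 7, 7, 10, 12, 12]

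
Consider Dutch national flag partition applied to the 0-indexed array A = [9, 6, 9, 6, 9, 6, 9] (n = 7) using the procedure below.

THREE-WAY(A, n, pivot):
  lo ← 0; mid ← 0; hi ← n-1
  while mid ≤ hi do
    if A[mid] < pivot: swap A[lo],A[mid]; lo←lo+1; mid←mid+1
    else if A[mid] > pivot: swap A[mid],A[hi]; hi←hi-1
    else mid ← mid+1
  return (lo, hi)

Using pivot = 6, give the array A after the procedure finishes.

[6, 6, 6, 9, 9, 9, 9]

pivot = 6; lo=0, mid=0, hi=6
A[mid]=9>6: swap A[0],A[6]; hi=5 → [9, 6, 9, 6, 9, 6, 9]
A[mid]=9>6: swap A[0],A[5]; hi=4 → [6, 6, 9, 6, 9, 9, 9]
A[mid]=6=6: mid=1
A[mid]=6=6: mid=2
A[mid]=9>6: swap A[2],A[4]; hi=3 → [6, 6, 9, 6, 9, 9, 9]
A[mid]=9>6: swap A[2],A[3]; hi=2 → [6, 6, 6, 9, 9, 9, 9]
A[mid]=6=6: mid=3
end: lo=0, hi=2; A = [6, 6, 6, 9, 9, 9, 9]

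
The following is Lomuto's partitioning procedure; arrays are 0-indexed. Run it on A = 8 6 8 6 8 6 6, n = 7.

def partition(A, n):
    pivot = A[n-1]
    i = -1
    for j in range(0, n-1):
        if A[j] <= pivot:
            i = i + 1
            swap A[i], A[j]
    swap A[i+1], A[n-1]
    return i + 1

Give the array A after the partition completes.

pivot=6, i=-1
j=0: 8>6, skip
j=1: 6≤6, i=0, swap(0,1) ⇒ 6 8 8 6 8 6 6
j=2: 8>6, skip
j=3: 6≤6, i=1, swap(1,3) ⇒ 6 6 8 8 8 6 6
j=4: 8>6, skip
j=5: 6≤6, i=2, swap(2,5) ⇒ 6 6 6 8 8 8 6
swap(3,6) ⇒ 6 6 6 6 8 8 8; return 3

6 6 6 6 8 8 8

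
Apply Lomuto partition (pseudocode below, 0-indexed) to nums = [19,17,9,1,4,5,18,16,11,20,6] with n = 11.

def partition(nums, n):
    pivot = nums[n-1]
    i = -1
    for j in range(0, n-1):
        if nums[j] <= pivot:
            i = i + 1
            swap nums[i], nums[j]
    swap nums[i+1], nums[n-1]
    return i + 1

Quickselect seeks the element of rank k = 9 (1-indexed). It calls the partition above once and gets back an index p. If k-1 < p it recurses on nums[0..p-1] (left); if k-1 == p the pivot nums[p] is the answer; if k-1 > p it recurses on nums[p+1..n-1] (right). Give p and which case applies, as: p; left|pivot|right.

pivot=6, i=-1
j=0: 19>6, skip
j=1: 17>6, skip
j=2: 9>6, skip
j=3: 1≤6, i=0, swap(0,3) ⇒ [1,17,9,19,4,5,18,16,11,20,6]
j=4: 4≤6, i=1, swap(1,4) ⇒ [1,4,9,19,17,5,18,16,11,20,6]
j=5: 5≤6, i=2, swap(2,5) ⇒ [1,4,5,19,17,9,18,16,11,20,6]
j=6: 18>6, skip
j=7: 16>6, skip
j=8: 11>6, skip
j=9: 20>6, skip
swap(3,10) ⇒ [1,4,5,6,17,9,18,16,11,20,19]; return 3
p = 3; k-1 = 8 > 3 ⇒ right

3; right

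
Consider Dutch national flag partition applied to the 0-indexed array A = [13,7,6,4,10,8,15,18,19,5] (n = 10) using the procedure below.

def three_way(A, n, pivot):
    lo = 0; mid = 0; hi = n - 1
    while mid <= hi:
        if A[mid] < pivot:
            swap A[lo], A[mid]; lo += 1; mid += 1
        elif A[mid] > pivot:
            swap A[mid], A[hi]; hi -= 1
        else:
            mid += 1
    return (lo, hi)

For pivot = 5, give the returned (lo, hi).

pivot = 5; lo=0, mid=0, hi=9
A[mid]=13>5: swap A[0],A[9]; hi=8 → [5,7,6,4,10,8,15,18,19,13]
A[mid]=5=5: mid=1
A[mid]=7>5: swap A[1],A[8]; hi=7 → [5,19,6,4,10,8,15,18,7,13]
A[mid]=19>5: swap A[1],A[7]; hi=6 → [5,18,6,4,10,8,15,19,7,13]
A[mid]=18>5: swap A[1],A[6]; hi=5 → [5,15,6,4,10,8,18,19,7,13]
A[mid]=15>5: swap A[1],A[5]; hi=4 → [5,8,6,4,10,15,18,19,7,13]
A[mid]=8>5: swap A[1],A[4]; hi=3 → [5,10,6,4,8,15,18,19,7,13]
A[mid]=10>5: swap A[1],A[3]; hi=2 → [5,4,6,10,8,15,18,19,7,13]
A[mid]=4<5: swap A[0],A[1]; lo=1,mid=2 → [4,5,6,10,8,15,18,19,7,13]
A[mid]=6>5: swap A[2],A[2]; hi=1 → [4,5,6,10,8,15,18,19,7,13]
end: lo=1, hi=1; A = [4,5,6,10,8,15,18,19,7,13]

(1, 1)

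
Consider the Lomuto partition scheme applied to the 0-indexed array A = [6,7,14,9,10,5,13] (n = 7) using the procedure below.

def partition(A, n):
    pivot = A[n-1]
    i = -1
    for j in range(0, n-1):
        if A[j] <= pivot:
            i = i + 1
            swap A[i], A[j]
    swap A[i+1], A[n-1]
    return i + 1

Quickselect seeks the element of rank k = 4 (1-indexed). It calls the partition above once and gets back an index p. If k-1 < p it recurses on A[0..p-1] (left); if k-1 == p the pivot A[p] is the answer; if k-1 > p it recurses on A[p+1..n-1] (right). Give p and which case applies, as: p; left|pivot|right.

5; left

pivot = A[6] = 13; i = -1
j=0: A[0]=6 ≤ 13 → i=0, swap A[0],A[0] (no change) → [6,7,14,9,10,5,13]
j=1: A[1]=7 ≤ 13 → i=1, swap A[1],A[1] (no change) → [6,7,14,9,10,5,13]
j=2: A[2]=14 > 13 → no swap
j=3: A[3]=9 ≤ 13 → i=2, swap A[2],A[3] → [6,7,9,14,10,5,13]
j=4: A[4]=10 ≤ 13 → i=3, swap A[3],A[4] → [6,7,9,10,14,5,13]
j=5: A[5]=5 ≤ 13 → i=4, swap A[4],A[5] → [6,7,9,10,5,14,13]
final swap A[5],A[6] → [6,7,9,10,5,13,14]; return 5
p = 5; k-1 = 3 < 5 ⇒ left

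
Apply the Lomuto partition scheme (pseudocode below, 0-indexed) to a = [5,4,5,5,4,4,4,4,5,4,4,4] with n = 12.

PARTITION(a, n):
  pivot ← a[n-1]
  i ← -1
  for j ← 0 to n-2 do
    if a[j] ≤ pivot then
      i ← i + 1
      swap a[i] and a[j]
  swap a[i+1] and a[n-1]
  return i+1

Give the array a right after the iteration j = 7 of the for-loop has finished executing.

pivot = a[11] = 4; i = -1
j=0: a[0]=5 > 4 → no swap
j=1: a[1]=4 ≤ 4 → i=0, swap a[0],a[1] → [4,5,5,5,4,4,4,4,5,4,4,4]
j=2: a[2]=5 > 4 → no swap
j=3: a[3]=5 > 4 → no swap
j=4: a[4]=4 ≤ 4 → i=1, swap a[1],a[4] → [4,4,5,5,5,4,4,4,5,4,4,4]
j=5: a[5]=4 ≤ 4 → i=2, swap a[2],a[5] → [4,4,4,5,5,5,4,4,5,4,4,4]
j=6: a[6]=4 ≤ 4 → i=3, swap a[3],a[6] → [4,4,4,4,5,5,5,4,5,4,4,4]
j=7: a[7]=4 ≤ 4 → i=4, swap a[4],a[7] → [4,4,4,4,4,5,5,5,5,4,4,4]
(after j=7) a = [4,4,4,4,4,5,5,5,5,4,4,4]

[4,4,4,4,4,5,5,5,5,4,4,4]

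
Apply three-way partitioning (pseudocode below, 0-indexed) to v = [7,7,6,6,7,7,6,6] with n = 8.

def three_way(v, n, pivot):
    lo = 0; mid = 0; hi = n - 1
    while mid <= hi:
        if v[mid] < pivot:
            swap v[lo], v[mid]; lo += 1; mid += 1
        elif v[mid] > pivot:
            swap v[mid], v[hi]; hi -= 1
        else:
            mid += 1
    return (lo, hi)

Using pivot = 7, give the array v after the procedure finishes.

lo=0 mid=0 hi=7
7=7: mid=1
7=7: mid=2
6<7: swap(0,2), lo=1 mid=3 ⇒ [6,7,7,6,7,7,6,6]
6<7: swap(1,3), lo=2 mid=4 ⇒ [6,6,7,7,7,7,6,6]
7=7: mid=5
7=7: mid=6
6<7: swap(2,6), lo=3 mid=7 ⇒ [6,6,6,7,7,7,7,6]
6<7: swap(3,7), lo=4 mid=8 ⇒ [6,6,6,6,7,7,7,7]
done. lo=4 hi=7; v=[6,6,6,6,7,7,7,7]

[6,6,6,6,7,7,7,7]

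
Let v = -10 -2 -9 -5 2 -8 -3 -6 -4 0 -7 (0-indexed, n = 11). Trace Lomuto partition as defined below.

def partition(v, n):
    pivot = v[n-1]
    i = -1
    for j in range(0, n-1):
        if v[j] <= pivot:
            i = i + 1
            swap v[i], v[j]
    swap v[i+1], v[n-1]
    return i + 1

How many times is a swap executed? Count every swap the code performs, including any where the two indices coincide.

4

pivot = v[10] = -7; i = -1
j=0: v[0]=-10 ≤ -7 → i=0, swap v[0],v[0] (no change) → -10 -2 -9 -5 2 -8 -3 -6 -4 0 -7
j=1: v[1]=-2 > -7 → no swap
j=2: v[2]=-9 ≤ -7 → i=1, swap v[1],v[2] → -10 -9 -2 -5 2 -8 -3 -6 -4 0 -7
j=3: v[3]=-5 > -7 → no swap
j=4: v[4]=2 > -7 → no swap
j=5: v[5]=-8 ≤ -7 → i=2, swap v[2],v[5] → -10 -9 -8 -5 2 -2 -3 -6 -4 0 -7
j=6: v[6]=-3 > -7 → no swap
j=7: v[7]=-6 > -7 → no swap
j=8: v[8]=-4 > -7 → no swap
j=9: v[9]=0 > -7 → no swap
final swap v[3],v[10] → -10 -9 -8 -7 2 -2 -3 -6 -4 0 -5; return 3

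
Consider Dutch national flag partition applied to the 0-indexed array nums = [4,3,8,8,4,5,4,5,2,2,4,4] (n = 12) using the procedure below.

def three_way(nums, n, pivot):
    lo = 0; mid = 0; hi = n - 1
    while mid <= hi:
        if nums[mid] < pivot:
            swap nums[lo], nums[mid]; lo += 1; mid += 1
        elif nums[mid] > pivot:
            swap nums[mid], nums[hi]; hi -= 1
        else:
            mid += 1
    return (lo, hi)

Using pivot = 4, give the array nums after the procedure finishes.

[3,2,2,4,4,4,4,4,5,5,8,8]

pivot = 4; lo=0, mid=0, hi=11
nums[mid]=4=4: mid=1
nums[mid]=3<4: swap nums[0],nums[1]; lo=1,mid=2 → [3,4,8,8,4,5,4,5,2,2,4,4]
nums[mid]=8>4: swap nums[2],nums[11]; hi=10 → [3,4,4,8,4,5,4,5,2,2,4,8]
nums[mid]=4=4: mid=3
nums[mid]=8>4: swap nums[3],nums[10]; hi=9 → [3,4,4,4,4,5,4,5,2,2,8,8]
nums[mid]=4=4: mid=4
nums[mid]=4=4: mid=5
nums[mid]=5>4: swap nums[5],nums[9]; hi=8 → [3,4,4,4,4,2,4,5,2,5,8,8]
nums[mid]=2<4: swap nums[1],nums[5]; lo=2,mid=6 → [3,2,4,4,4,4,4,5,2,5,8,8]
nums[mid]=4=4: mid=7
nums[mid]=5>4: swap nums[7],nums[8]; hi=7 → [3,2,4,4,4,4,4,2,5,5,8,8]
nums[mid]=2<4: swap nums[2],nums[7]; lo=3,mid=8 → [3,2,2,4,4,4,4,4,5,5,8,8]
end: lo=3, hi=7; nums = [3,2,2,4,4,4,4,4,5,5,8,8]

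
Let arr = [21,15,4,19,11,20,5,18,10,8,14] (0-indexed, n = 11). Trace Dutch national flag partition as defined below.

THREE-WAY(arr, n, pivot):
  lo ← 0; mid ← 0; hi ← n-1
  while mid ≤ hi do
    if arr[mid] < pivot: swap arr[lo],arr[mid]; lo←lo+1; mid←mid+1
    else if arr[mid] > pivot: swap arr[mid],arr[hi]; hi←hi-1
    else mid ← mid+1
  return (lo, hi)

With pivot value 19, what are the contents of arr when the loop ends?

[14,15,4,11,8,5,18,10,19,20,21]

lo=0 mid=0 hi=10
21>19: swap(0,10), hi=9 ⇒ [14,15,4,19,11,20,5,18,10,8,21]
14<19: swap(0,0), lo=1 mid=1 ⇒ [14,15,4,19,11,20,5,18,10,8,21]
15<19: swap(1,1), lo=2 mid=2 ⇒ [14,15,4,19,11,20,5,18,10,8,21]
4<19: swap(2,2), lo=3 mid=3 ⇒ [14,15,4,19,11,20,5,18,10,8,21]
19=19: mid=4
11<19: swap(3,4), lo=4 mid=5 ⇒ [14,15,4,11,19,20,5,18,10,8,21]
20>19: swap(5,9), hi=8 ⇒ [14,15,4,11,19,8,5,18,10,20,21]
8<19: swap(4,5), lo=5 mid=6 ⇒ [14,15,4,11,8,19,5,18,10,20,21]
5<19: swap(5,6), lo=6 mid=7 ⇒ [14,15,4,11,8,5,19,18,10,20,21]
18<19: swap(6,7), lo=7 mid=8 ⇒ [14,15,4,11,8,5,18,19,10,20,21]
10<19: swap(7,8), lo=8 mid=9 ⇒ [14,15,4,11,8,5,18,10,19,20,21]
done. lo=8 hi=8; arr=[14,15,4,11,8,5,18,10,19,20,21]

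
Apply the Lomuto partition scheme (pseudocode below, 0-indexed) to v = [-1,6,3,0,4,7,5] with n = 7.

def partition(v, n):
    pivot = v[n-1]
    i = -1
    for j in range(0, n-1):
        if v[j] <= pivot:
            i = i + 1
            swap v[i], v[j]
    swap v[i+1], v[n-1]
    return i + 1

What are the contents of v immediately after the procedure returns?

[-1,3,0,4,5,7,6]

pivot = v[6] = 5; i = -1
j=0: v[0]=-1 ≤ 5 → i=0, swap v[0],v[0] (no change) → [-1,6,3,0,4,7,5]
j=1: v[1]=6 > 5 → no swap
j=2: v[2]=3 ≤ 5 → i=1, swap v[1],v[2] → [-1,3,6,0,4,7,5]
j=3: v[3]=0 ≤ 5 → i=2, swap v[2],v[3] → [-1,3,0,6,4,7,5]
j=4: v[4]=4 ≤ 5 → i=3, swap v[3],v[4] → [-1,3,0,4,6,7,5]
j=5: v[5]=7 > 5 → no swap
final swap v[4],v[6] → [-1,3,0,4,5,7,6]; return 4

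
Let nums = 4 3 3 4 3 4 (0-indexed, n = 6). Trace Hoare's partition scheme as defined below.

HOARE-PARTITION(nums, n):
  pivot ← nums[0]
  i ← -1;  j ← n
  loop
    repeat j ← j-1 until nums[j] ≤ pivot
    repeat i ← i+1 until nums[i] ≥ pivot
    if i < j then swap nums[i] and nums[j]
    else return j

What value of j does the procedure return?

3

pivot=4
j stops at 5 (4), i stops at 0 (4); swap ⇒ 4 3 3 4 3 4
j stops at 4 (3), i stops at 3 (4); swap ⇒ 4 3 3 3 4 4
j stops at 3, i stops at 4; i≥j ⇒ return 3. nums=4 3 3 3 4 4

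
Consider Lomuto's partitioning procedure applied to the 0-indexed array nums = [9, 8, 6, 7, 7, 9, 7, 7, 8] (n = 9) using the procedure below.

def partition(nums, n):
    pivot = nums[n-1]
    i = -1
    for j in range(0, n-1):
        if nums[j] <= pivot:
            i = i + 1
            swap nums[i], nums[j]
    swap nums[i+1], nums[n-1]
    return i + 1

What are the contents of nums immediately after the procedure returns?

[8, 6, 7, 7, 7, 7, 8, 9, 9]

pivot = nums[8] = 8; i = -1
j=0: nums[0]=9 > 8 → no swap
j=1: nums[1]=8 ≤ 8 → i=0, swap nums[0],nums[1] → [8, 9, 6, 7, 7, 9, 7, 7, 8]
j=2: nums[2]=6 ≤ 8 → i=1, swap nums[1],nums[2] → [8, 6, 9, 7, 7, 9, 7, 7, 8]
j=3: nums[3]=7 ≤ 8 → i=2, swap nums[2],nums[3] → [8, 6, 7, 9, 7, 9, 7, 7, 8]
j=4: nums[4]=7 ≤ 8 → i=3, swap nums[3],nums[4] → [8, 6, 7, 7, 9, 9, 7, 7, 8]
j=5: nums[5]=9 > 8 → no swap
j=6: nums[6]=7 ≤ 8 → i=4, swap nums[4],nums[6] → [8, 6, 7, 7, 7, 9, 9, 7, 8]
j=7: nums[7]=7 ≤ 8 → i=5, swap nums[5],nums[7] → [8, 6, 7, 7, 7, 7, 9, 9, 8]
final swap nums[6],nums[8] → [8, 6, 7, 7, 7, 7, 8, 9, 9]; return 6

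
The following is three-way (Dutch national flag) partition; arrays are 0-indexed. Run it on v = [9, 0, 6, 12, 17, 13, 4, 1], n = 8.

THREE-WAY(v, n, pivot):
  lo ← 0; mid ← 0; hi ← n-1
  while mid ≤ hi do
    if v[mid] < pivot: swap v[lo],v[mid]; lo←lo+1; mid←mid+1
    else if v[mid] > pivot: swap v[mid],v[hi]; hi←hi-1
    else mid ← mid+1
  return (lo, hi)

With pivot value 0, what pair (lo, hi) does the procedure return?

(0, 0)

pivot = 0; lo=0, mid=0, hi=7
v[mid]=9>0: swap v[0],v[7]; hi=6 → [1, 0, 6, 12, 17, 13, 4, 9]
v[mid]=1>0: swap v[0],v[6]; hi=5 → [4, 0, 6, 12, 17, 13, 1, 9]
v[mid]=4>0: swap v[0],v[5]; hi=4 → [13, 0, 6, 12, 17, 4, 1, 9]
v[mid]=13>0: swap v[0],v[4]; hi=3 → [17, 0, 6, 12, 13, 4, 1, 9]
v[mid]=17>0: swap v[0],v[3]; hi=2 → [12, 0, 6, 17, 13, 4, 1, 9]
v[mid]=12>0: swap v[0],v[2]; hi=1 → [6, 0, 12, 17, 13, 4, 1, 9]
v[mid]=6>0: swap v[0],v[1]; hi=0 → [0, 6, 12, 17, 13, 4, 1, 9]
v[mid]=0=0: mid=1
end: lo=0, hi=0; v = [0, 6, 12, 17, 13, 4, 1, 9]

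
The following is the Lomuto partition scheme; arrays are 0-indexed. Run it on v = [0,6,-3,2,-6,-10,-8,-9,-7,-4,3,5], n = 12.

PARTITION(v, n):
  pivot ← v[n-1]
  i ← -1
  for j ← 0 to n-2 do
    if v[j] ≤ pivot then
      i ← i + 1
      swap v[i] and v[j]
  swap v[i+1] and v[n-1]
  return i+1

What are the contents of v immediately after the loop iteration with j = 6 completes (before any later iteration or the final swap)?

[0,-3,2,-6,-10,-8,6,-9,-7,-4,3,5]

pivot=5, i=-1
j=0: 0≤5, i=0, swap(0,0) ⇒ [0,6,-3,2,-6,-10,-8,-9,-7,-4,3,5]
j=1: 6>5, skip
j=2: -3≤5, i=1, swap(1,2) ⇒ [0,-3,6,2,-6,-10,-8,-9,-7,-4,3,5]
j=3: 2≤5, i=2, swap(2,3) ⇒ [0,-3,2,6,-6,-10,-8,-9,-7,-4,3,5]
j=4: -6≤5, i=3, swap(3,4) ⇒ [0,-3,2,-6,6,-10,-8,-9,-7,-4,3,5]
j=5: -10≤5, i=4, swap(4,5) ⇒ [0,-3,2,-6,-10,6,-8,-9,-7,-4,3,5]
j=6: -8≤5, i=5, swap(5,6) ⇒ [0,-3,2,-6,-10,-8,6,-9,-7,-4,3,5]
(after j=6) v = [0,-3,2,-6,-10,-8,6,-9,-7,-4,3,5]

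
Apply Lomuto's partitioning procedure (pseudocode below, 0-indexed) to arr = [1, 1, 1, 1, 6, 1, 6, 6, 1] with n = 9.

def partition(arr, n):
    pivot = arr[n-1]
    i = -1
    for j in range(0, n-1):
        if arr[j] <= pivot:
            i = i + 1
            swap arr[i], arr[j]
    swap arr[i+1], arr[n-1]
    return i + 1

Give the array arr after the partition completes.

[1, 1, 1, 1, 1, 1, 6, 6, 6]

pivot=1, i=-1
j=0: 1≤1, i=0, swap(0,0) ⇒ [1, 1, 1, 1, 6, 1, 6, 6, 1]
j=1: 1≤1, i=1, swap(1,1) ⇒ [1, 1, 1, 1, 6, 1, 6, 6, 1]
j=2: 1≤1, i=2, swap(2,2) ⇒ [1, 1, 1, 1, 6, 1, 6, 6, 1]
j=3: 1≤1, i=3, swap(3,3) ⇒ [1, 1, 1, 1, 6, 1, 6, 6, 1]
j=4: 6>1, skip
j=5: 1≤1, i=4, swap(4,5) ⇒ [1, 1, 1, 1, 1, 6, 6, 6, 1]
j=6: 6>1, skip
j=7: 6>1, skip
swap(5,8) ⇒ [1, 1, 1, 1, 1, 1, 6, 6, 6]; return 5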